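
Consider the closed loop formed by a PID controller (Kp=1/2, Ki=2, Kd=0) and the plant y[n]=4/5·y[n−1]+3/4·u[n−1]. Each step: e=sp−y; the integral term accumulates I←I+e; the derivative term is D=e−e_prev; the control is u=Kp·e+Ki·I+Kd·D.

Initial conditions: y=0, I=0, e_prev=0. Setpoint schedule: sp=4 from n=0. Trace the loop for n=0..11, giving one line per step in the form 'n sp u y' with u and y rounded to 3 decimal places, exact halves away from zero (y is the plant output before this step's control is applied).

0 4 10.000 0.000
1 4 -0.750 7.500
2 4 -2.594 5.438
3 4 2.113 2.405
4 4 2.544 3.509
5 4 0.511 4.715
6 4 0.481 4.155
7 4 1.347 3.685
8 4 1.295 3.958
9 4 0.931 4.137
10 4 0.980 4.008
11 4 1.131 3.941

(exact arithmetic carried between steps; '≈' marks a value shown rounded to 6 d.p. or computed from one; I and e_prev carry over from the previous line; the table rounds u and y to 3 d.p., halves away from zero)
n=0: y=0, sp=4, e=sp−y=4; I=4, D=e−e_prev=4; u=1/2·4+2·4+0·4=10; next y=4/5·0+3/4·10=7.5
n=1: y=7.5, sp=4, e=sp−y=-3.5; I=0.5, D=e−e_prev=-7.5; u=1/2·(-3.5)+2·0.5+0·(-7.5)=-0.75; next y=4/5·7.5+3/4·(-0.75)=5.4375
n=2: y=5.4375, sp=4, e=sp−y=-1.4375; I=-0.9375, D=e−e_prev=2.0625; u=1/2·(-1.4375)+2·(-0.9375)+0·2.0625=-2.59375; next y=4/5·5.4375+3/4·(-2.59375)≈2.404688
n=3: y≈2.404688, sp=4, e=sp−y≈1.595313; I≈0.657813, D=e−e_prev≈3.032813; u=1/2·1.595313+2·0.657813+0·3.032813≈2.113281; next y=4/5·2.404688+3/4·2.113281≈3.508711
n=4: y≈3.508711, sp=4, e=sp−y≈0.491289; I≈1.149102, D=e−e_prev≈-1.104023; u=1/2·0.491289+2·1.149102+0·(-1.104023)≈2.543848; next y=4/5·3.508711+3/4·2.543848≈4.714854
n=5: y≈4.714854, sp=4, e=sp−y≈-0.714854; I≈0.434247, D=e−e_prev≈-1.206144; u=1/2·(-0.714854)+2·0.434247+0·(-1.206144)≈0.511067; next y=4/5·4.714854+3/4·0.511067≈4.155184
n=6: y≈4.155184, sp=4, e=sp−y≈-0.155184; I≈0.279063, D=e−e_prev≈0.559671; u=1/2·(-0.155184)+2·0.279063+0·0.559671≈0.480535; next y=4/5·4.155184+3/4·0.480535≈3.684548
n=7: y≈3.684548, sp=4, e=sp−y≈0.315452; I≈0.594515, D=e−e_prev≈0.470636; u=1/2·0.315452+2·0.594515+0·0.470636≈1.346756; next y=4/5·3.684548+3/4·1.346756≈3.957706
n=8: y≈3.957706, sp=4, e=sp−y≈0.042294; I≈0.636809, D=e−e_prev≈-0.273158; u=1/2·0.042294+2·0.636809+0·(-0.273158)≈1.294766; next y=4/5·3.957706+3/4·1.294766≈4.137239
n=9: y≈4.137239, sp=4, e=sp−y≈-0.137239; I≈0.499570, D=e−e_prev≈-0.179533; u=1/2·(-0.137239)+2·0.499570+0·(-0.179533)≈0.930521; next y=4/5·4.137239+3/4·0.930521≈4.007682
n=10: y≈4.007682, sp=4, e=sp−y≈-0.007682; I≈0.491888, D=e−e_prev≈0.129557; u=1/2·(-0.007682)+2·0.491888+0·0.129557≈0.979935; next y=4/5·4.007682+3/4·0.979935≈3.941097
n=11: y≈3.941097, sp=4, e=sp−y≈0.058903; I≈0.550791, D=e−e_prev≈0.066585; u=1/2·0.058903+2·0.550791+0·0.066585≈1.131033; next y=4/5·3.941097+3/4·1.131033≈4.001153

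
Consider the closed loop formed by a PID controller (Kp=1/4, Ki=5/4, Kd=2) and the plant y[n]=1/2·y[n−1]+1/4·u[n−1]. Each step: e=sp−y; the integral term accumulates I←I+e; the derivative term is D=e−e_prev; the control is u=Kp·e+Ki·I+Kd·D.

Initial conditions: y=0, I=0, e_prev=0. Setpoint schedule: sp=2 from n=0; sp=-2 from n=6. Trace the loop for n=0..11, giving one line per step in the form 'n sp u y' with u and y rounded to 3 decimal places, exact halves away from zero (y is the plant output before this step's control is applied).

(exact arithmetic carried between steps; '≈' marks a value shown rounded to 6 d.p. or computed from one; I and e_prev carry over from the previous line; the table rounds u and y to 3 d.p., halves away from zero)
n=0: y=0, sp=2, e=sp−y=2; I=2, D=e−e_prev=2; u=1/4·2+5/4·2+2·2=7; next y=1/2·0+1/4·7=1.75
n=1: y=1.75, sp=2, e=sp−y=0.25; I=2.25, D=e−e_prev=-1.75; u=1/4·0.25+5/4·2.25+2·(-1.75)=-0.625; next y=1/2·1.75+1/4·(-0.625)=0.71875
n=2: y=0.71875, sp=2, e=sp−y=1.28125; I=3.53125, D=e−e_prev=1.03125; u=1/4·1.28125+5/4·3.53125+2·1.03125=6.796875; next y=1/2·0.71875+1/4·6.796875≈2.058594
n=3: y≈2.058594, sp=2, e=sp−y≈-0.058594; I≈3.472656, D=e−e_prev≈-1.339844; u=1/4·(-0.058594)+5/4·3.472656+2·(-1.339844)≈1.646484; next y=1/2·2.058594+1/4·1.646484≈1.440918
n=4: y≈1.440918, sp=2, e=sp−y≈0.559082; I≈4.031738, D=e−e_prev≈0.617676; u=1/4·0.559082+5/4·4.031738+2·0.617676≈6.414795; next y=1/2·1.440918+1/4·6.414795≈2.324158
n=5: y≈2.324158, sp=2, e=sp−y≈-0.324158; I≈3.707581, D=e−e_prev≈-0.883240; u=1/4·(-0.324158)+5/4·3.707581+2·(-0.883240)≈2.786957; next y=1/2·2.324158+1/4·2.786957≈1.858818
n=6: y≈1.858818, sp=-2, e=sp−y≈-3.858818; I≈-0.151237, D=e−e_prev≈-3.534660; u=1/4·(-3.858818)+5/4·(-0.151237)+2·(-3.534660)≈-8.223072; next y=1/2·1.858818+1/4·(-8.223072)≈-1.126359
n=7: y≈-1.126359, sp=-2, e=sp−y≈-0.873641; I≈-1.024879, D=e−e_prev≈2.985177; u=1/4·(-0.873641)+5/4·(-1.024879)+2·2.985177≈4.470846; next y=1/2·(-1.126359)+1/4·4.470846≈0.554532
n=8: y≈0.554532, sp=-2, e=sp−y≈-2.554532; I≈-3.579410, D=e−e_prev≈-1.680891; u=1/4·(-2.554532)+5/4·(-3.579410)+2·(-1.680891)≈-8.474678; next y=1/2·0.554532+1/4·(-8.474678)≈-1.841403
n=9: y≈-1.841403, sp=-2, e=sp−y≈-0.158597; I≈-3.738007, D=e−e_prev≈2.395935; u=1/4·(-0.158597)+5/4·(-3.738007)+2·2.395935≈0.079713; next y=1/2·(-1.841403)+1/4·0.079713≈-0.900773
n=10: y≈-0.900773, sp=-2, e=sp−y≈-1.099227; I≈-4.837233, D=e−e_prev≈-0.940630; u=1/4·(-1.099227)+5/4·(-4.837233)+2·(-0.940630)≈-8.202608; next y=1/2·(-0.900773)+1/4·(-8.202608)≈-2.501039
n=11: y≈-2.501039, sp=-2, e=sp−y≈0.501039; I≈-4.336195, D=e−e_prev≈1.600265; u=1/4·0.501039+5/4·(-4.336195)+2·1.600265≈-2.094453; next y=1/2·(-2.501039)+1/4·(-2.094453)≈-1.774133

0 2 7.000 0.000
1 2 -0.625 1.750
2 2 6.797 0.719
3 2 1.646 2.059
4 2 6.415 1.441
5 2 2.787 2.324
6 -2 -8.223 1.859
7 -2 4.471 -1.126
8 -2 -8.475 0.555
9 -2 0.080 -1.841
10 -2 -8.203 -0.901
11 -2 -2.094 -2.501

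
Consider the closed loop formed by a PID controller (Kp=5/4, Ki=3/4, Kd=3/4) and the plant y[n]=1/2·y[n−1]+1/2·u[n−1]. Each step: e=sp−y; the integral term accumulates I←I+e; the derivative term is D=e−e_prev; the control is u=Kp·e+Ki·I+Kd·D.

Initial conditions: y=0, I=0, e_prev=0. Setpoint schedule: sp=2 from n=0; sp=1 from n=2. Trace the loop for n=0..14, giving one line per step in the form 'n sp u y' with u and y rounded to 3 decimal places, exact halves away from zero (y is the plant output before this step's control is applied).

0 2 5.500 0.000
1 2 -2.063 2.750
2 1 3.305 0.344
3 1 -1.329 1.824
4 1 3.499 0.248
5 1 -1.590 1.873
6 1 3.736 0.142
7 1 -1.861 1.939
8 1 4.008 0.039
9 1 -2.154 2.023
10 1 4.311 -0.065
11 1 -2.474 2.123
12 1 4.645 -0.175
13 1 -2.825 2.235
14 1 5.014 -0.295

(exact arithmetic carried between steps; '≈' marks a value shown rounded to 6 d.p. or computed from one; I and e_prev carry over from the previous line; the table rounds u and y to 3 d.p., halves away from zero)
n=0: y=0, sp=2, e=sp−y=2; I=2, D=e−e_prev=2; u=5/4·2+3/4·2+3/4·2=5.5; next y=1/2·0+1/2·5.5=2.75
n=1: y=2.75, sp=2, e=sp−y=-0.75; I=1.25, D=e−e_prev=-2.75; u=5/4·(-0.75)+3/4·1.25+3/4·(-2.75)=-2.0625; next y=1/2·2.75+1/2·(-2.0625)=0.34375
n=2: y=0.34375, sp=1, e=sp−y=0.65625; I=1.90625, D=e−e_prev=1.40625; u=5/4·0.65625+3/4·1.90625+3/4·1.40625≈3.304688; next y=1/2·0.34375+1/2·3.304688≈1.824219
n=3: y≈1.824219, sp=1, e=sp−y≈-0.824219; I≈1.082031, D=e−e_prev≈-1.480469; u=5/4·(-0.824219)+3/4·1.082031+3/4·(-1.480469)≈-1.329102; next y=1/2·1.824219+1/2·(-1.329102)≈0.247559
n=4: y≈0.247559, sp=1, e=sp−y≈0.752441; I≈1.834473, D=e−e_prev≈1.576660; u=5/4·0.752441+3/4·1.834473+3/4·1.576660≈3.498901; next y=1/2·0.247559+1/2·3.498901≈1.873230
n=5: y≈1.873230, sp=1, e=sp−y≈-0.873230; I≈0.961243, D=e−e_prev≈-1.625671; u=5/4·(-0.873230)+3/4·0.961243+3/4·(-1.625671)≈-1.589859; next y=1/2·1.873230+1/2·(-1.589859)≈0.141685
n=6: y≈0.141685, sp=1, e=sp−y≈0.858315; I≈1.819557, D=e−e_prev≈1.731544; u=5/4·0.858315+3/4·1.819557+3/4·1.731544≈3.736219; next y=1/2·0.141685+1/2·3.736219≈1.938952
n=7: y≈1.938952, sp=1, e=sp−y≈-0.938952; I≈0.880605, D=e−e_prev≈-1.797267; u=5/4·(-0.938952)+3/4·0.880605+3/4·(-1.797267)≈-1.861187; next y=1/2·1.938952+1/2·(-1.861187)≈0.038883
n=8: y≈0.038883, sp=1, e=sp−y≈0.961117; I≈1.841722, D=e−e_prev≈1.900070; u=5/4·0.961117+3/4·1.841722+3/4·1.900070≈4.007741; next y=1/2·0.038883+1/2·4.007741≈2.023312
n=9: y≈2.023312, sp=1, e=sp−y≈-1.023312; I≈0.818410, D=e−e_prev≈-1.984429; u=5/4·(-1.023312)+3/4·0.818410+3/4·(-1.984429)≈-2.153654; next y=1/2·2.023312+1/2·(-2.153654)≈-0.065171
n=10: y≈-0.065171, sp=1, e=sp−y≈1.065171; I≈1.883581, D=e−e_prev≈2.088483; u=5/4·1.065171+3/4·1.883581+3/4·2.088483≈4.310512; next y=1/2·(-0.065171)+1/2·4.310512≈2.122670
n=11: y≈2.122670, sp=1, e=sp−y≈-1.122670; I≈0.760911, D=e−e_prev≈-2.187841; u=5/4·(-1.122670)+3/4·0.760911+3/4·(-2.187841)≈-2.473536; next y=1/2·2.122670+1/2·(-2.473536)≈-0.175433
n=12: y≈-0.175433, sp=1, e=sp−y≈1.175433; I≈1.936344, D=e−e_prev≈2.298103; u=5/4·1.175433+3/4·1.936344+3/4·2.298103≈4.645126; next y=1/2·(-0.175433)+1/2·4.645126≈2.234847
n=13: y≈2.234847, sp=1, e=sp−y≈-1.234847; I≈0.701497, D=e−e_prev≈-2.410279; u=5/4·(-1.234847)+3/4·0.701497+3/4·(-2.410279)≈-2.825145; next y=1/2·2.234847+1/2·(-2.825145)≈-0.295149
n=14: y≈-0.295149, sp=1, e=sp−y≈1.295149; I≈1.996646, D=e−e_prev≈2.529996; u=5/4·1.295149+3/4·1.996646+3/4·2.529996≈5.013918; next y=1/2·(-0.295149)+1/2·5.013918≈2.359384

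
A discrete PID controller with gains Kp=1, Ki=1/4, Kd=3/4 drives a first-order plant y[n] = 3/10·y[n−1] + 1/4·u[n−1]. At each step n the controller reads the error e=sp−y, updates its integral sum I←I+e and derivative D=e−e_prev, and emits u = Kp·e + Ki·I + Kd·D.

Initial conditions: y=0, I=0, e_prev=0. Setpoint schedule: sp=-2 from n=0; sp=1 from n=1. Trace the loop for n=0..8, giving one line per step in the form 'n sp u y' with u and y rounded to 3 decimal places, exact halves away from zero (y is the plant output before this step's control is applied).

0 -2 -4.000 0.000
1 1 5.000 -1.000
2 1 -1.400 0.950
3 1 2.105 -0.065
4 1 0.467 0.507
5 1 1.495 0.269
6 1 1.128 0.454
7 1 1.476 0.418
8 1 1.442 0.494

(exact arithmetic carried between steps; '≈' marks a value shown rounded to 6 d.p. or computed from one; I and e_prev carry over from the previous line; the table rounds u and y to 3 d.p., halves away from zero)
n=0: y=0, sp=-2, e=sp−y=-2; I=-2, D=e−e_prev=-2; u=1·(-2)+1/4·(-2)+3/4·(-2)=-4; next y=3/10·0+1/4·(-4)=-1
n=1: y=-1, sp=1, e=sp−y=2; I=0, D=e−e_prev=4; u=1·2+1/4·0+3/4·4=5; next y=3/10·(-1)+1/4·5=0.95
n=2: y=0.95, sp=1, e=sp−y=0.05; I=0.05, D=e−e_prev=-1.95; u=1·0.05+1/4·0.05+3/4·(-1.95)=-1.4; next y=3/10·0.95+1/4·(-1.4)=-0.065
n=3: y=-0.065, sp=1, e=sp−y=1.065; I=1.115, D=e−e_prev=1.015; u=1·1.065+1/4·1.115+3/4·1.015=2.105; next y=3/10·(-0.065)+1/4·2.105=0.50675
n=4: y=0.50675, sp=1, e=sp−y=0.49325; I=1.60825, D=e−e_prev=-0.57175; u=1·0.49325+1/4·1.60825+3/4·(-0.57175)=0.4665; next y=3/10·0.50675+1/4·0.4665=0.26865
n=5: y=0.26865, sp=1, e=sp−y=0.73135; I=2.3396, D=e−e_prev=0.2381; u=1·0.73135+1/4·2.3396+3/4·0.2381=1.494825; next y=3/10·0.26865+1/4·1.494825≈0.454301
n=6: y≈0.454301, sp=1, e=sp−y≈0.545699; I≈2.885299, D=e−e_prev≈-0.185651; u=1·0.545699+1/4·2.885299+3/4·(-0.185651)≈1.127785; next y=3/10·0.454301+1/4·1.127785≈0.418237
n=7: y≈0.418237, sp=1, e=sp−y≈0.581763; I≈3.467062, D=e−e_prev≈0.036065; u=1·0.581763+1/4·3.467062+3/4·0.036065≈1.475577; next y=3/10·0.418237+1/4·1.475577≈0.494365
n=8: y≈0.494365, sp=1, e=sp−y≈0.505635; I≈3.972697, D=e−e_prev≈-0.076129; u=1·0.505635+1/4·3.972697+3/4·(-0.076129)≈1.441712; next y=3/10·0.494365+1/4·1.441712≈0.508738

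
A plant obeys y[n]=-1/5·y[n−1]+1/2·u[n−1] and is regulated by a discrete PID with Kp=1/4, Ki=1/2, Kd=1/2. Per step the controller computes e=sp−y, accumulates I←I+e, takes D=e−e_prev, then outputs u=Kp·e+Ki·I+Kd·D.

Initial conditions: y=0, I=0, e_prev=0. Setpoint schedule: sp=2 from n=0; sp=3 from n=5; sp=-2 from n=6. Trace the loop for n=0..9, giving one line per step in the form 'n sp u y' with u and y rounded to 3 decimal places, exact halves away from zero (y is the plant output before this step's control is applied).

(exact arithmetic carried between steps; '≈' marks a value shown rounded to 6 d.p. or computed from one; I and e_prev carry over from the previous line; the table rounds u and y to 3 d.p., halves away from zero)
n=0: y=0, sp=2, e=sp−y=2; I=2, D=e−e_prev=2; u=1/4·2+1/2·2+1/2·2=2.5; next y=-1/5·0+1/2·2.5=1.25
n=1: y=1.25, sp=2, e=sp−y=0.75; I=2.75, D=e−e_prev=-1.25; u=1/4·0.75+1/2·2.75+1/2·(-1.25)=0.9375; next y=-1/5·1.25+1/2·0.9375=0.21875
n=2: y=0.21875, sp=2, e=sp−y=1.78125; I=4.53125, D=e−e_prev=1.03125; u=1/4·1.78125+1/2·4.53125+1/2·1.03125≈3.226563; next y=-1/5·0.21875+1/2·3.226563≈1.569531
n=3: y≈1.569531, sp=2, e=sp−y≈0.430469; I≈4.961719, D=e−e_prev≈-1.350781; u=1/4·0.430469+1/2·4.961719+1/2·(-1.350781)≈1.913086; next y=-1/5·1.569531+1/2·1.913086≈0.642637
n=4: y≈0.642637, sp=2, e=sp−y≈1.357363; I≈6.319082, D=e−e_prev≈0.926895; u=1/4·1.357363+1/2·6.319082+1/2·0.926895≈3.962329; next y=-1/5·0.642637+1/2·3.962329≈1.852637
n=5: y≈1.852637, sp=3, e=sp−y≈1.147363; I≈7.466445, D=e−e_prev≈-0.210000; u=1/4·1.147363+1/2·7.466445+1/2·(-0.210000)≈3.915063; next y=-1/5·1.852637+1/2·3.915063≈1.587004
n=6: y≈1.587004, sp=-2, e=sp−y≈-3.587004; I≈3.879441, D=e−e_prev≈-4.734367; u=1/4·(-3.587004)+1/2·3.879441+1/2·(-4.734367)≈-1.324214; next y=-1/5·1.587004+1/2·(-1.324214)≈-0.979508
n=7: y≈-0.979508, sp=-2, e=sp−y≈-1.020492; I≈2.858949, D=e−e_prev≈2.566512; u=1/4·(-1.020492)+1/2·2.858949+1/2·2.566512≈2.457607; next y=-1/5·(-0.979508)+1/2·2.457607≈1.424705
n=8: y≈1.424705, sp=-2, e=sp−y≈-3.424705; I≈-0.565757, D=e−e_prev≈-2.404213; u=1/4·(-3.424705)+1/2·(-0.565757)+1/2·(-2.404213)≈-2.341161; next y=-1/5·1.424705+1/2·(-2.341161)≈-1.455522
n=9: y≈-1.455522, sp=-2, e=sp−y≈-0.544478; I≈-1.110235, D=e−e_prev≈2.880227; u=1/4·(-0.544478)+1/2·(-1.110235)+1/2·2.880227≈0.748876; next y=-1/5·(-1.455522)+1/2·0.748876≈0.665542

0 2 2.500 0.000
1 2 0.938 1.250
2 2 3.227 0.219
3 2 1.913 1.570
4 2 3.962 0.643
5 3 3.915 1.853
6 -2 -1.324 1.587
7 -2 2.458 -0.980
8 -2 -2.341 1.425
9 -2 0.749 -1.456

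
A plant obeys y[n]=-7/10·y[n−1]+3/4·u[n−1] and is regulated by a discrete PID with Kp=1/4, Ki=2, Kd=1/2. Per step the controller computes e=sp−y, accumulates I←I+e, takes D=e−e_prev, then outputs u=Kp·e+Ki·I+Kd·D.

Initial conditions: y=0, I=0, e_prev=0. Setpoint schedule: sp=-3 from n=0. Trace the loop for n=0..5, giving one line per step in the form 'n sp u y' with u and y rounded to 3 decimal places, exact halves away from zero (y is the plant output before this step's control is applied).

(exact arithmetic carried between steps; '≈' marks a value shown rounded to 6 d.p. or computed from one; I and e_prev carry over from the previous line; the table rounds u and y to 3 d.p., halves away from zero)
n=0: y=0, sp=-3, e=sp−y=-3; I=-3, D=e−e_prev=-3; u=1/4·(-3)+2·(-3)+1/2·(-3)=-8.25; next y=-7/10·0+3/4·(-8.25)=-6.1875
n=1: y=-6.1875, sp=-3, e=sp−y=3.1875; I=0.1875, D=e−e_prev=6.1875; u=1/4·3.1875+2·0.1875+1/2·6.1875=4.265625; next y=-7/10·(-6.1875)+3/4·4.265625≈7.530469
n=2: y≈7.530469, sp=-3, e=sp−y≈-10.530469; I≈-10.342969, D=e−e_prev≈-13.717969; u=1/4·(-10.530469)+2·(-10.342969)+1/2·(-13.717969)≈-30.177539; next y=-7/10·7.530469+3/4·(-30.177539)≈-27.904482
n=3: y≈-27.904482, sp=-3, e=sp−y≈24.904482; I≈14.561514, D=e−e_prev≈35.434951; u=1/4·24.904482+2·14.561514+1/2·35.434951≈53.066624; next y=-7/10·(-27.904482)+3/4·53.066624≈59.333105
n=4: y≈59.333105, sp=-3, e=sp−y≈-62.333105; I≈-47.771592, D=e−e_prev≈-87.237588; u=1/4·(-62.333105)+2·(-47.771592)+1/2·(-87.237588)≈-154.745254; next y=-7/10·59.333105+3/4·(-154.745254)≈-157.592114
n=5: y≈-157.592114, sp=-3, e=sp−y≈154.592114; I≈106.820522, D=e−e_prev≈216.925219; u=1/4·154.592114+2·106.820522+1/2·216.925219≈360.751683; next y=-7/10·(-157.592114)+3/4·360.751683≈380.878242

0 -3 -8.250 0.000
1 -3 4.266 -6.188
2 -3 -30.178 7.530
3 -3 53.067 -27.904
4 -3 -154.745 59.333
5 -3 360.752 -157.592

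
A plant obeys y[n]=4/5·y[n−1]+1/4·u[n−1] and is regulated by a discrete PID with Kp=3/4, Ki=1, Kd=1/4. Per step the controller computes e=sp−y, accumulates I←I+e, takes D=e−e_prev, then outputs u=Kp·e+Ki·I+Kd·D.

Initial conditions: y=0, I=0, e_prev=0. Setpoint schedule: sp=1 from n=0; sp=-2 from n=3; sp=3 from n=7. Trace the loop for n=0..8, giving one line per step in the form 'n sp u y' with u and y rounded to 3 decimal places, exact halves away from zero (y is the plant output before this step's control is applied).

(exact arithmetic carried between steps; '≈' marks a value shown rounded to 6 d.p. or computed from one; I and e_prev carry over from the previous line; the table rounds u and y to 3 d.p., halves away from zero)
n=0: y=0, sp=1, e=sp−y=1; I=1, D=e−e_prev=1; u=3/4·1+1·1+1/4·1=2; next y=4/5·0+1/4·2=0.5
n=1: y=0.5, sp=1, e=sp−y=0.5; I=1.5, D=e−e_prev=-0.5; u=3/4·0.5+1·1.5+1/4·(-0.5)=1.75; next y=4/5·0.5+1/4·1.75=0.8375
n=2: y=0.8375, sp=1, e=sp−y=0.1625; I=1.6625, D=e−e_prev=-0.3375; u=3/4·0.1625+1·1.6625+1/4·(-0.3375)=1.7; next y=4/5·0.8375+1/4·1.7=1.095
n=3: y=1.095, sp=-2, e=sp−y=-3.095; I=-1.4325, D=e−e_prev=-3.2575; u=3/4·(-3.095)+1·(-1.4325)+1/4·(-3.2575)=-4.568125; next y=4/5·1.095+1/4·(-4.568125)≈-0.266031
n=4: y≈-0.266031, sp=-2, e=sp−y≈-1.733969; I≈-3.166469, D=e−e_prev≈1.361031; u=3/4·(-1.733969)+1·(-3.166469)+1/4·1.361031≈-4.126688; next y=4/5·(-0.266031)+1/4·(-4.126688)≈-1.244497
n=5: y≈-1.244497, sp=-2, e=sp−y≈-0.755503; I≈-3.921972, D=e−e_prev≈0.978466; u=3/4·(-0.755503)+1·(-3.921972)+1/4·0.978466≈-4.243983; next y=4/5·(-1.244497)+1/4·(-4.243983)≈-2.056593
n=6: y≈-2.056593, sp=-2, e=sp−y≈0.056593; I≈-3.865379, D=e−e_prev≈0.812096; u=3/4·0.056593+1·(-3.865379)+1/4·0.812096≈-3.619910; next y=4/5·(-2.056593)+1/4·(-3.619910)≈-2.550252
n=7: y≈-2.550252, sp=3, e=sp−y≈5.550252; I≈1.684873, D=e−e_prev≈5.493659; u=3/4·5.550252+1·1.684873+1/4·5.493659≈7.220977; next y=4/5·(-2.550252)+1/4·7.220977≈-0.234957
n=8: y≈-0.234957, sp=3, e=sp−y≈3.234957; I≈4.919831, D=e−e_prev≈-2.315295; u=3/4·3.234957+1·4.919831+1/4·(-2.315295)≈6.767225; next y=4/5·(-0.234957)+1/4·6.767225≈1.503840

0 1 2.000 0.000
1 1 1.750 0.500
2 1 1.700 0.838
3 -2 -4.568 1.095
4 -2 -4.127 -0.266
5 -2 -4.244 -1.244
6 -2 -3.620 -2.057
7 3 7.221 -2.550
8 3 6.767 -0.235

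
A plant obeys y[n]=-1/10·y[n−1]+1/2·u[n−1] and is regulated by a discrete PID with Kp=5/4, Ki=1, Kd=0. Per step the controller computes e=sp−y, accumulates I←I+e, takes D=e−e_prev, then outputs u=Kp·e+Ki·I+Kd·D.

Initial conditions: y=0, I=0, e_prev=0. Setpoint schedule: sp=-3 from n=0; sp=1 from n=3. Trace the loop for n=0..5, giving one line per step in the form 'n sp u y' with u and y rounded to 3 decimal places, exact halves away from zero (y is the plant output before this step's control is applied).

0 -3 -6.750 0.000
1 -3 -2.156 -3.375
2 -3 -7.709 -0.741
3 1 5.871 -3.780
4 1 -5.310 3.314
5 1 6.551 -2.986

(exact arithmetic carried between steps; '≈' marks a value shown rounded to 6 d.p. or computed from one; I and e_prev carry over from the previous line; the table rounds u and y to 3 d.p., halves away from zero)
n=0: y=0, sp=-3, e=sp−y=-3; I=-3, D=e−e_prev=-3; u=5/4·(-3)+1·(-3)+0·(-3)=-6.75; next y=-1/10·0+1/2·(-6.75)=-3.375
n=1: y=-3.375, sp=-3, e=sp−y=0.375; I=-2.625, D=e−e_prev=3.375; u=5/4·0.375+1·(-2.625)+0·3.375=-2.15625; next y=-1/10·(-3.375)+1/2·(-2.15625)=-0.740625
n=2: y=-0.740625, sp=-3, e=sp−y=-2.259375; I=-4.884375, D=e−e_prev=-2.634375; u=5/4·(-2.259375)+1·(-4.884375)+0·(-2.634375)≈-7.708594; next y=-1/10·(-0.740625)+1/2·(-7.708594)≈-3.780234
n=3: y≈-3.780234, sp=1, e=sp−y≈4.780234; I≈-0.104141, D=e−e_prev≈7.039609; u=5/4·4.780234+1·(-0.104141)+0·7.039609≈5.871152; next y=-1/10·(-3.780234)+1/2·5.871152≈3.313600
n=4: y≈3.313600, sp=1, e=sp−y≈-2.313600; I≈-2.417740, D=e−e_prev≈-7.093834; u=5/4·(-2.313600)+1·(-2.417740)+0·(-7.093834)≈-5.309740; next y=-1/10·3.313600+1/2·(-5.309740)≈-2.986230
n=5: y≈-2.986230, sp=1, e=sp−y≈3.986230; I≈1.568490, D=e−e_prev≈6.299829; u=5/4·3.986230+1·1.568490+0·6.299829≈6.551277; next y=-1/10·(-2.986230)+1/2·6.551277≈3.574261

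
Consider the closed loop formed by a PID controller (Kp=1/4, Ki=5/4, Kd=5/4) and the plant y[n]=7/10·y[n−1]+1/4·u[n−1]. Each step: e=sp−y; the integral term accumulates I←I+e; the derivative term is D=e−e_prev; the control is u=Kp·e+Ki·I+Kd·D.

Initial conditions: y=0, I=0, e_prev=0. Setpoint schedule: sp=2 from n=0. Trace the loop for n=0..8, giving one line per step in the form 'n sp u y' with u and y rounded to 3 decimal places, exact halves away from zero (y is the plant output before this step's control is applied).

(exact arithmetic carried between steps; '≈' marks a value shown rounded to 6 d.p. or computed from one; I and e_prev carry over from the previous line; the table rounds u and y to 3 d.p., halves away from zero)
n=0: y=0, sp=2, e=sp−y=2; I=2, D=e−e_prev=2; u=1/4·2+5/4·2+5/4·2=5.5; next y=7/10·0+1/4·5.5=1.375
n=1: y=1.375, sp=2, e=sp−y=0.625; I=2.625, D=e−e_prev=-1.375; u=1/4·0.625+5/4·2.625+5/4·(-1.375)=1.71875; next y=7/10·1.375+1/4·1.71875≈1.392188
n=2: y≈1.392188, sp=2, e=sp−y≈0.607813; I≈3.232813, D=e−e_prev≈-0.017188; u=1/4·0.607813+5/4·3.232813+5/4·(-0.017188)≈4.171484; next y=7/10·1.392188+1/4·4.171484≈2.017402
n=3: y≈2.017402, sp=2, e=sp−y≈-0.017402; I≈3.215410, D=e−e_prev≈-0.625215; u=1/4·(-0.017402)+5/4·3.215410+5/4·(-0.625215)≈3.233394; next y=7/10·2.017402+1/4·3.233394≈2.220530
n=4: y≈2.220530, sp=2, e=sp−y≈-0.220530; I≈2.994880, D=e−e_prev≈-0.203128; u=1/4·(-0.220530)+5/4·2.994880+5/4·(-0.203128)≈3.434558; next y=7/10·2.220530+1/4·3.434558≈2.413011
n=5: y≈2.413011, sp=2, e=sp−y≈-0.413011; I≈2.581870, D=e−e_prev≈-0.192481; u=1/4·(-0.413011)+5/4·2.581870+5/4·(-0.192481)≈2.883484; next y=7/10·2.413011+1/4·2.883484≈2.409978
n=6: y≈2.409978, sp=2, e=sp−y≈-0.409978; I≈2.171891, D=e−e_prev≈0.003032; u=1/4·(-0.409978)+5/4·2.171891+5/4·0.003032≈2.616160; next y=7/10·2.409978+1/4·2.616160≈2.341025
n=7: y≈2.341025, sp=2, e=sp−y≈-0.341025; I≈1.830867, D=e−e_prev≈0.068954; u=1/4·(-0.341025)+5/4·1.830867+5/4·0.068954≈2.289519; next y=7/10·2.341025+1/4·2.289519≈2.211097
n=8: y≈2.211097, sp=2, e=sp−y≈-0.211097; I≈1.619769, D=e−e_prev≈0.129928; u=1/4·(-0.211097)+5/4·1.619769+5/4·0.129928≈2.134347; next y=7/10·2.211097+1/4·2.134347≈2.081355

0 2 5.500 0.000
1 2 1.719 1.375
2 2 4.171 1.392
3 2 3.233 2.017
4 2 3.435 2.221
5 2 2.883 2.413
6 2 2.616 2.410
7 2 2.290 2.341
8 2 2.134 2.211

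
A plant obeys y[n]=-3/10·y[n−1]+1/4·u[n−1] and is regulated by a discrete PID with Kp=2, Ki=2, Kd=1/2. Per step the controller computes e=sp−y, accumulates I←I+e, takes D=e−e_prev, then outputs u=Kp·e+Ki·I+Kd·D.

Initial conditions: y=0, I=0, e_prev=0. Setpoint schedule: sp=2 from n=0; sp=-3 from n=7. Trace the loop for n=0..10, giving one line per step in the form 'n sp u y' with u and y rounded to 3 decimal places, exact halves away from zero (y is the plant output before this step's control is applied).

(exact arithmetic carried between steps; '≈' marks a value shown rounded to 6 d.p. or computed from one; I and e_prev carry over from the previous line; the table rounds u and y to 3 d.p., halves away from zero)
n=0: y=0, sp=2, e=sp−y=2; I=2, D=e−e_prev=2; u=2·2+2·2+1/2·2=9; next y=-3/10·0+1/4·9=2.25
n=1: y=2.25, sp=2, e=sp−y=-0.25; I=1.75, D=e−e_prev=-2.25; u=2·(-0.25)+2·1.75+1/2·(-2.25)=1.875; next y=-3/10·2.25+1/4·1.875=-0.20625
n=2: y=-0.20625, sp=2, e=sp−y=2.20625; I=3.95625, D=e−e_prev=2.45625; u=2·2.20625+2·3.95625+1/2·2.45625=13.553125; next y=-3/10·(-0.20625)+1/4·13.553125≈3.450156
n=3: y≈3.450156, sp=2, e=sp−y≈-1.450156; I≈2.506094, D=e−e_prev≈-3.656406; u=2·(-1.450156)+2·2.506094+1/2·(-3.656406)≈0.283672; next y=-3/10·3.450156+1/4·0.283672≈-0.964129
n=4: y≈-0.964129, sp=2, e=sp−y≈2.964129; I≈5.470223, D=e−e_prev≈4.414285; u=2·2.964129+2·5.470223+1/2·4.414285≈19.075846; next y=-3/10·(-0.964129)+1/4·19.075846≈5.058200
n=5: y≈5.058200, sp=2, e=sp−y≈-3.058200; I≈2.412023, D=e−e_prev≈-6.022329; u=2·(-3.058200)+2·2.412023+1/2·(-6.022329)≈-4.303520; next y=-3/10·5.058200+1/4·(-4.303520)≈-2.593340
n=6: y≈-2.593340, sp=2, e=sp−y≈4.593340; I≈7.005362, D=e−e_prev≈7.651540; u=2·4.593340+2·7.005362+1/2·7.651540≈27.023175; next y=-3/10·(-2.593340)+1/4·27.023175≈7.533796
n=7: y≈7.533796, sp=-3, e=sp−y≈-10.533796; I≈-3.528433, D=e−e_prev≈-15.127136; u=2·(-10.533796)+2·(-3.528433)+1/2·(-15.127136)≈-35.688026; next y=-3/10·7.533796+1/4·(-35.688026)≈-11.182145
n=8: y≈-11.182145, sp=-3, e=sp−y≈8.182145; I≈4.653712, D=e−e_prev≈18.715941; u=2·8.182145+2·4.653712+1/2·18.715941≈35.029684; next y=-3/10·(-11.182145)+1/4·35.029684≈12.112065
n=9: y≈12.112065, sp=-3, e=sp−y≈-15.112065; I≈-10.458353, D=e−e_prev≈-23.294210; u=2·(-15.112065)+2·(-10.458353)+1/2·(-23.294210)≈-62.787940; next y=-3/10·12.112065+1/4·(-62.787940)≈-19.330604
n=10: y≈-19.330604, sp=-3, e=sp−y≈16.330604; I≈5.872252, D=e−e_prev≈31.442669; u=2·16.330604+2·5.872252+1/2·31.442669≈60.127046; next y=-3/10·(-19.330604)+1/4·60.127046≈20.830943

0 2 9.000 0.000
1 2 1.875 2.250
2 2 13.553 -0.206
3 2 0.284 3.450
4 2 19.076 -0.964
5 2 -4.304 5.058
6 2 27.023 -2.593
7 -3 -35.688 7.534
8 -3 35.030 -11.182
9 -3 -62.788 12.112
10 -3 60.127 -19.331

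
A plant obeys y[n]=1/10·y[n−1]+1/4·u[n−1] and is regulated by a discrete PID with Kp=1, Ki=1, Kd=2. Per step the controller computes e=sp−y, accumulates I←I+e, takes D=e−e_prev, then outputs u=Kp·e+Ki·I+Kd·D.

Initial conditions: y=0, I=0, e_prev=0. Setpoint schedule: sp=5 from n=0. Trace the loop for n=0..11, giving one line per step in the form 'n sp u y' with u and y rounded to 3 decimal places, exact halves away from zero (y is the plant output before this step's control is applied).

(exact arithmetic carried between steps; '≈' marks a value shown rounded to 6 d.p. or computed from one; I and e_prev carry over from the previous line; the table rounds u and y to 3 d.p., halves away from zero)
n=0: y=0, sp=5, e=sp−y=5; I=5, D=e−e_prev=5; u=1·5+1·5+2·5=20; next y=1/10·0+1/4·20=5
n=1: y=5, sp=5, e=sp−y=0; I=5, D=e−e_prev=-5; u=1·0+1·5+2·(-5)=-5; next y=1/10·5+1/4·(-5)=-0.75
n=2: y=-0.75, sp=5, e=sp−y=5.75; I=10.75, D=e−e_prev=5.75; u=1·5.75+1·10.75+2·5.75=28; next y=1/10·(-0.75)+1/4·28=6.925
n=3: y=6.925, sp=5, e=sp−y=-1.925; I=8.825, D=e−e_prev=-7.675; u=1·(-1.925)+1·8.825+2·(-7.675)=-8.45; next y=1/10·6.925+1/4·(-8.45)=-1.42
n=4: y=-1.42, sp=5, e=sp−y=6.42; I=15.245, D=e−e_prev=8.345; u=1·6.42+1·15.245+2·8.345=38.355; next y=1/10·(-1.42)+1/4·38.355=9.44675
n=5: y=9.44675, sp=5, e=sp−y=-4.44675; I=10.79825, D=e−e_prev=-10.86675; u=1·(-4.44675)+1·10.79825+2·(-10.86675)=-15.382; next y=1/10·9.44675+1/4·(-15.382)=-2.900825
n=6: y=-2.900825, sp=5, e=sp−y=7.900825; I=18.699075, D=e−e_prev=12.347575; u=1·7.900825+1·18.699075+2·12.347575=51.29505; next y=1/10·(-2.900825)+1/4·51.29505=12.53368
n=7: y=12.53368, sp=5, e=sp−y=-7.53368; I=11.165395, D=e−e_prev=-15.434505; u=1·(-7.53368)+1·11.165395+2·(-15.434505)=-27.237295; next y=1/10·12.53368+1/4·(-27.237295)≈-5.555956
n=8: y≈-5.555956, sp=5, e=sp−y≈10.555956; I≈21.721351, D=e−e_prev≈18.089636; u=1·10.555956+1·21.721351+2·18.089636≈68.456578; next y=1/10·(-5.555956)+1/4·68.456578≈16.558549
n=9: y≈16.558549, sp=5, e=sp−y≈-11.558549; I≈10.162802, D=e−e_prev≈-22.114505; u=1·(-11.558549)+1·10.162802+2·(-22.114505)≈-45.624756; next y=1/10·16.558549+1/4·(-45.624756)≈-9.750334
n=10: y≈-9.750334, sp=5, e=sp−y≈14.750334; I≈24.913136, D=e−e_prev≈26.308883; u=1·14.750334+1·24.913136+2·26.308883≈92.281237; next y=1/10·(-9.750334)+1/4·92.281237≈22.095276
n=11: y≈22.095276, sp=5, e=sp−y≈-17.095276; I≈7.817860, D=e−e_prev≈-31.845610; u=1·(-17.095276)+1·7.817860+2·(-31.845610)≈-72.968635; next y=1/10·22.095276+1/4·(-72.968635)≈-16.032631

0 5 20.000 0.000
1 5 -5.000 5.000
2 5 28.000 -0.750
3 5 -8.450 6.925
4 5 38.355 -1.420
5 5 -15.382 9.447
6 5 51.295 -2.901
7 5 -27.237 12.534
8 5 68.457 -5.556
9 5 -45.625 16.559
10 5 92.281 -9.750
11 5 -72.969 22.095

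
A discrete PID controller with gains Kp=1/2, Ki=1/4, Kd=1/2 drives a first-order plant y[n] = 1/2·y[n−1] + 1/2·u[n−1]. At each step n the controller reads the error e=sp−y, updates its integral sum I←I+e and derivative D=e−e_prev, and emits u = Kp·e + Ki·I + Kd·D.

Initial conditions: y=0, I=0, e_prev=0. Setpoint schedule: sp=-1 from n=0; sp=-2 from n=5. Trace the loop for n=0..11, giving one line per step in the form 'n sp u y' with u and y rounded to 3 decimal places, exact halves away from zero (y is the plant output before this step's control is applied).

0 -1 -1.250 0.000
1 -1 -0.219 -0.625
2 -1 -0.879 -0.422
3 -1 -0.636 -0.650
4 -1 -0.847 -0.643
5 -2 -2.055 -0.745
6 -2 -1.101 -1.400
7 -2 -1.765 -1.251
8 -2 -1.556 -1.508
9 -2 -1.778 -1.532
10 -2 -1.753 -1.655
11 -2 -1.840 -1.704

(exact arithmetic carried between steps; '≈' marks a value shown rounded to 6 d.p. or computed from one; I and e_prev carry over from the previous line; the table rounds u and y to 3 d.p., halves away from zero)
n=0: y=0, sp=-1, e=sp−y=-1; I=-1, D=e−e_prev=-1; u=1/2·(-1)+1/4·(-1)+1/2·(-1)=-1.25; next y=1/2·0+1/2·(-1.25)=-0.625
n=1: y=-0.625, sp=-1, e=sp−y=-0.375; I=-1.375, D=e−e_prev=0.625; u=1/2·(-0.375)+1/4·(-1.375)+1/2·0.625=-0.21875; next y=1/2·(-0.625)+1/2·(-0.21875)=-0.421875
n=2: y=-0.421875, sp=-1, e=sp−y=-0.578125; I=-1.953125, D=e−e_prev=-0.203125; u=1/2·(-0.578125)+1/4·(-1.953125)+1/2·(-0.203125)≈-0.878906; next y=1/2·(-0.421875)+1/2·(-0.878906)≈-0.650391
n=3: y≈-0.650391, sp=-1, e=sp−y≈-0.349609; I≈-2.302734, D=e−e_prev≈0.228516; u=1/2·(-0.349609)+1/4·(-2.302734)+1/2·0.228516≈-0.636230; next y=1/2·(-0.650391)+1/2·(-0.636230)≈-0.643311
n=4: y≈-0.643311, sp=-1, e=sp−y≈-0.356689; I≈-2.659424, D=e−e_prev≈-0.007080; u=1/2·(-0.356689)+1/4·(-2.659424)+1/2·(-0.007080)≈-0.846741; next y=1/2·(-0.643311)+1/2·(-0.846741)≈-0.745026
n=5: y≈-0.745026, sp=-2, e=sp−y≈-1.254974; I≈-3.914398, D=e−e_prev≈-0.898285; u=1/2·(-1.254974)+1/4·(-3.914398)+1/2·(-0.898285)≈-2.055229; next y=1/2·(-0.745026)+1/2·(-2.055229)≈-1.400127
n=6: y≈-1.400127, sp=-2, e=sp−y≈-0.599873; I≈-4.514271, D=e−e_prev≈0.655102; u=1/2·(-0.599873)+1/4·(-4.514271)+1/2·0.655102≈-1.100953; next y=1/2·(-1.400127)+1/2·(-1.100953)≈-1.250540
n=7: y≈-1.250540, sp=-2, e=sp−y≈-0.749460; I≈-5.263731, D=e−e_prev≈-0.149587; u=1/2·(-0.749460)+1/4·(-5.263731)+1/2·(-0.149587)≈-1.765456; next y=1/2·(-1.250540)+1/2·(-1.765456)≈-1.507998
n=8: y≈-1.507998, sp=-2, e=sp−y≈-0.492002; I≈-5.755732, D=e−e_prev≈0.257458; u=1/2·(-0.492002)+1/4·(-5.755732)+1/2·0.257458≈-1.556205; next y=1/2·(-1.507998)+1/2·(-1.556205)≈-1.532102
n=9: y≈-1.532102, sp=-2, e=sp−y≈-0.467898; I≈-6.223631, D=e−e_prev≈0.024103; u=1/2·(-0.467898)+1/4·(-6.223631)+1/2·0.024103≈-1.777805; next y=1/2·(-1.532102)+1/2·(-1.777805)≈-1.654953
n=10: y≈-1.654953, sp=-2, e=sp−y≈-0.345047; I≈-6.568677, D=e−e_prev≈0.122852; u=1/2·(-0.345047)+1/4·(-6.568677)+1/2·0.122852≈-1.753267; next y=1/2·(-1.654953)+1/2·(-1.753267)≈-1.704110
n=11: y≈-1.704110, sp=-2, e=sp−y≈-0.295890; I≈-6.864567, D=e−e_prev≈0.049157; u=1/2·(-0.295890)+1/4·(-6.864567)+1/2·0.049157≈-1.839508; next y=1/2·(-1.704110)+1/2·(-1.839508)≈-1.771809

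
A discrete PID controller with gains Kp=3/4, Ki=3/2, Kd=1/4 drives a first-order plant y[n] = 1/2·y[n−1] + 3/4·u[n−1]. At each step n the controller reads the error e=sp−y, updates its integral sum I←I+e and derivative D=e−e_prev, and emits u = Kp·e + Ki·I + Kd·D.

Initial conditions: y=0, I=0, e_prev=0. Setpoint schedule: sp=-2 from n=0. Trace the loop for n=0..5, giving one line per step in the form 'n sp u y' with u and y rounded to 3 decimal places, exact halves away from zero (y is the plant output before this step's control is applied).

0 -2 -5.000 0.000
1 -2 1.875 -3.750
2 -2 -4.641 -0.469
3 -2 1.998 -3.715
4 -2 -4.631 -0.359
5 -2 1.981 -3.653

(exact arithmetic carried between steps; '≈' marks a value shown rounded to 6 d.p. or computed from one; I and e_prev carry over from the previous line; the table rounds u and y to 3 d.p., halves away from zero)
n=0: y=0, sp=-2, e=sp−y=-2; I=-2, D=e−e_prev=-2; u=3/4·(-2)+3/2·(-2)+1/4·(-2)=-5; next y=1/2·0+3/4·(-5)=-3.75
n=1: y=-3.75, sp=-2, e=sp−y=1.75; I=-0.25, D=e−e_prev=3.75; u=3/4·1.75+3/2·(-0.25)+1/4·3.75=1.875; next y=1/2·(-3.75)+3/4·1.875=-0.46875
n=2: y=-0.46875, sp=-2, e=sp−y=-1.53125; I=-1.78125, D=e−e_prev=-3.28125; u=3/4·(-1.53125)+3/2·(-1.78125)+1/4·(-3.28125)=-4.640625; next y=1/2·(-0.46875)+3/4·(-4.640625)≈-3.714844
n=3: y≈-3.714844, sp=-2, e=sp−y≈1.714844; I≈-0.066406, D=e−e_prev≈3.246094; u=3/4·1.714844+3/2·(-0.066406)+1/4·3.246094≈1.998047; next y=1/2·(-3.714844)+3/4·1.998047≈-0.358887
n=4: y≈-0.358887, sp=-2, e=sp−y≈-1.641113; I≈-1.707520, D=e−e_prev≈-3.355957; u=3/4·(-1.641113)+3/2·(-1.707520)+1/4·(-3.355957)≈-4.631104; next y=1/2·(-0.358887)+3/4·(-4.631104)≈-3.652771
n=5: y≈-3.652771, sp=-2, e=sp−y≈1.652771; I≈-0.054749, D=e−e_prev≈3.293884; u=3/4·1.652771+3/2·(-0.054749)+1/4·3.293884≈1.980927; next y=1/2·(-3.652771)+3/4·1.980927≈-0.340691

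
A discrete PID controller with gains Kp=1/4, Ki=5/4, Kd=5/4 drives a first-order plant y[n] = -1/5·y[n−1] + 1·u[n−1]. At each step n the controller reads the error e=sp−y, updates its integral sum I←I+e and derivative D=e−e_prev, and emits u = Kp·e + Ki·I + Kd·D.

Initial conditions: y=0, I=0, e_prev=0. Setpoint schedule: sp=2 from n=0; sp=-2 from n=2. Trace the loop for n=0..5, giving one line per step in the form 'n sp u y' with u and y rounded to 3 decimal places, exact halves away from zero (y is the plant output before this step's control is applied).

(exact arithmetic carried between steps; '≈' marks a value shown rounded to 6 d.p. or computed from one; I and e_prev carry over from the previous line; the table rounds u and y to 3 d.p., halves away from zero)
n=0: y=0, sp=2, e=sp−y=2; I=2, D=e−e_prev=2; u=1/4·2+5/4·2+5/4·2=5.5; next y=-1/5·0+1·5.5=5.5
n=1: y=5.5, sp=2, e=sp−y=-3.5; I=-1.5, D=e−e_prev=-5.5; u=1/4·(-3.5)+5/4·(-1.5)+5/4·(-5.5)=-9.625; next y=-1/5·5.5+1·(-9.625)=-10.725
n=2: y=-10.725, sp=-2, e=sp−y=8.725; I=7.225, D=e−e_prev=12.225; u=1/4·8.725+5/4·7.225+5/4·12.225=26.49375; next y=-1/5·(-10.725)+1·26.49375=28.63875
n=3: y=28.63875, sp=-2, e=sp−y=-30.63875; I=-23.41375, D=e−e_prev=-39.36375; u=1/4·(-30.63875)+5/4·(-23.41375)+5/4·(-39.36375)≈-86.131563; next y=-1/5·28.63875+1·(-86.131563)≈-91.859313
n=4: y≈-91.859313, sp=-2, e=sp−y≈89.859313; I≈66.445563, D=e−e_prev≈120.498063; u=1/4·89.859313+5/4·66.445563+5/4·120.498063≈256.144359; next y=-1/5·(-91.859313)+1·256.144359≈274.516222
n=5: y≈274.516222, sp=-2, e=sp−y≈-276.516222; I≈-210.070659, D=e−e_prev≈-366.375534; u=1/4·(-276.516222)+5/4·(-210.070659)+5/4·(-366.375534)≈-789.686798; next y=-1/5·274.516222+1·(-789.686798)≈-844.590042

0 2 5.500 0.000
1 2 -9.625 5.500
2 -2 26.494 -10.725
3 -2 -86.132 28.639
4 -2 256.144 -91.859
5 -2 -789.687 274.516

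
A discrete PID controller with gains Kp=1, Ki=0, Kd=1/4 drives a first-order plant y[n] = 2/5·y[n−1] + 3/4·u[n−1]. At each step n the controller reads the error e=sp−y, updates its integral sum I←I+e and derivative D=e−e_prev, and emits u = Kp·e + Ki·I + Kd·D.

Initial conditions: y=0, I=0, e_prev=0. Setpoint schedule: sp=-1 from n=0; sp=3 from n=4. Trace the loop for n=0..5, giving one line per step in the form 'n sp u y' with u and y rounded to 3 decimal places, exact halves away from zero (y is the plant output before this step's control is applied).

0 -1 -1.250 0.000
1 -1 0.172 -0.938
2 -1 -0.927 -0.246
3 -1 -0.070 -0.794
4 3 4.264 -0.370
5 3 -0.905 3.050

(exact arithmetic carried between steps; '≈' marks a value shown rounded to 6 d.p. or computed from one; I and e_prev carry over from the previous line; the table rounds u and y to 3 d.p., halves away from zero)
n=0: y=0, sp=-1, e=sp−y=-1; I=-1, D=e−e_prev=-1; u=1·(-1)+0·(-1)+1/4·(-1)=-1.25; next y=2/5·0+3/4·(-1.25)=-0.9375
n=1: y=-0.9375, sp=-1, e=sp−y=-0.0625; I=-1.0625, D=e−e_prev=0.9375; u=1·(-0.0625)+0·(-1.0625)+1/4·0.9375=0.171875; next y=2/5·(-0.9375)+3/4·0.171875≈-0.246094
n=2: y≈-0.246094, sp=-1, e=sp−y≈-0.753906; I≈-1.816406, D=e−e_prev≈-0.691406; u=1·(-0.753906)+0·(-1.816406)+1/4·(-0.691406)≈-0.926758; next y=2/5·(-0.246094)+3/4·(-0.926758)≈-0.793506
n=3: y≈-0.793506, sp=-1, e=sp−y≈-0.206494; I≈-2.022900, D=e−e_prev≈0.547412; u=1·(-0.206494)+0·(-2.022900)+1/4·0.547412≈-0.069641; next y=2/5·(-0.793506)+3/4·(-0.069641)≈-0.369633
n=4: y≈-0.369633, sp=3, e=sp−y≈3.369633; I≈1.346733, D=e−e_prev≈3.576127; u=1·3.369633+0·1.346733+1/4·3.576127≈4.263665; next y=2/5·(-0.369633)+3/4·4.263665≈3.049895
n=5: y≈3.049895, sp=3, e=sp−y≈-0.049895; I≈1.296837, D=e−e_prev≈-3.419529; u=1·(-0.049895)+0·1.296837+1/4·(-3.419529)≈-0.904778; next y=2/5·3.049895+3/4·(-0.904778)≈0.541375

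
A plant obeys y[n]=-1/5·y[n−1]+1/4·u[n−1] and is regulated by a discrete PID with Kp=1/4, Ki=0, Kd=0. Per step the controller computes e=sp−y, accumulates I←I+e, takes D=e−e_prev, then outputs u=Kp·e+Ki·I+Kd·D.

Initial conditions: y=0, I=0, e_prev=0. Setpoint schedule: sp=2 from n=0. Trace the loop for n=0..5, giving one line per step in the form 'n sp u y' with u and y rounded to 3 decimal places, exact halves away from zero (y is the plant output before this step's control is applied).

(exact arithmetic carried between steps; '≈' marks a value shown rounded to 6 d.p. or computed from one; I and e_prev carry over from the previous line; the table rounds u and y to 3 d.p., halves away from zero)
n=0: y=0, sp=2, e=sp−y=2; I=2, D=e−e_prev=2; u=1/4·2+0·2+0·2=0.5; next y=-1/5·0+1/4·0.5=0.125
n=1: y=0.125, sp=2, e=sp−y=1.875; I=3.875, D=e−e_prev=-0.125; u=1/4·1.875+0·3.875+0·(-0.125)=0.46875; next y=-1/5·0.125+1/4·0.46875≈0.092188
n=2: y≈0.092188, sp=2, e=sp−y≈1.907813; I≈5.782813, D=e−e_prev≈0.032813; u=1/4·1.907813+0·5.782813+0·0.032813≈0.476953; next y=-1/5·0.092188+1/4·0.476953≈0.100801
n=3: y≈0.100801, sp=2, e=sp−y≈1.899199; I≈7.682012, D=e−e_prev≈-0.008613; u=1/4·1.899199+0·7.682012+0·(-0.008613)≈0.474800; next y=-1/5·0.100801+1/4·0.474800≈0.098540
n=4: y≈0.098540, sp=2, e=sp−y≈1.901460; I≈9.583472, D=e−e_prev≈0.002261; u=1/4·1.901460+0·9.583472+0·0.002261≈0.475365; next y=-1/5·0.098540+1/4·0.475365≈0.099133
n=5: y≈0.099133, sp=2, e=sp−y≈1.900867; I≈11.484339, D=e−e_prev≈-0.000594; u=1/4·1.900867+0·11.484339+0·(-0.000594)≈0.475217; next y=-1/5·0.099133+1/4·0.475217≈0.098978

0 2 0.500 0.000
1 2 0.469 0.125
2 2 0.477 0.092
3 2 0.475 0.101
4 2 0.475 0.099
5 2 0.475 0.099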